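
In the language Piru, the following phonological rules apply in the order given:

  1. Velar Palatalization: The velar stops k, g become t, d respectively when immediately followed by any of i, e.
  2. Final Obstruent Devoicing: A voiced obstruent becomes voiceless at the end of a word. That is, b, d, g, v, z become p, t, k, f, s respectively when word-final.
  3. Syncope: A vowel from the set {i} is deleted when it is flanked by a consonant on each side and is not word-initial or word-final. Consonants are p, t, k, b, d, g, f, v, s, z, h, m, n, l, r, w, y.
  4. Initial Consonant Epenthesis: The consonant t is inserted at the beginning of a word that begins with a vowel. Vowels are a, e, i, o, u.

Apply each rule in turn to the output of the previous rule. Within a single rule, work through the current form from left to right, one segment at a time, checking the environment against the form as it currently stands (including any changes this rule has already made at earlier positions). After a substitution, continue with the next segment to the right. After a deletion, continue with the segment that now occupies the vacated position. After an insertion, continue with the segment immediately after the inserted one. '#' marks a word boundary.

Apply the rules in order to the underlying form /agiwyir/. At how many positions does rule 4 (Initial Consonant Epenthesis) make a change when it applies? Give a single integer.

1

1 Velar Palatalization: [agiwyir] → [adiwyir]
2 Final Obstruent Devoicing: no change — [adiwyir]
3 Syncope: [adiwyir] → [adwyr]
4 Initial Consonant Epenthesis: [adwyr] → [tadwyr]
Rule 4 changed 1 position(s).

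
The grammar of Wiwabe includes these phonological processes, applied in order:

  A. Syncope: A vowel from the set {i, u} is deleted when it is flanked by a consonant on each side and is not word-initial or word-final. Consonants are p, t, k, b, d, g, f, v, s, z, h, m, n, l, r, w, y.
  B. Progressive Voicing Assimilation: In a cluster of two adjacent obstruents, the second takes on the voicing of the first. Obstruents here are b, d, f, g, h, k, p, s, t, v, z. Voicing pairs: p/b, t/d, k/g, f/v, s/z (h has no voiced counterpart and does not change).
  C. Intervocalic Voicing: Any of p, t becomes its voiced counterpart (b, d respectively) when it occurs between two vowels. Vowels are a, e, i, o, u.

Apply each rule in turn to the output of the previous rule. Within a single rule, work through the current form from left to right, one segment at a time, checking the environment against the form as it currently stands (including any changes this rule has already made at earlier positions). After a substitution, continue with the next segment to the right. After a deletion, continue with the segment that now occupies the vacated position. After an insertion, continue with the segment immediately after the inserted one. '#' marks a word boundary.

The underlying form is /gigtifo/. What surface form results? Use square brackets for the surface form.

A Syncope: [gigtifo] → [ggtfo]
B Progressive Voicing Assimilation: [ggtfo] → [ggdvo]
C Intervocalic Voicing: no change — [ggdvo]

[ggdvo]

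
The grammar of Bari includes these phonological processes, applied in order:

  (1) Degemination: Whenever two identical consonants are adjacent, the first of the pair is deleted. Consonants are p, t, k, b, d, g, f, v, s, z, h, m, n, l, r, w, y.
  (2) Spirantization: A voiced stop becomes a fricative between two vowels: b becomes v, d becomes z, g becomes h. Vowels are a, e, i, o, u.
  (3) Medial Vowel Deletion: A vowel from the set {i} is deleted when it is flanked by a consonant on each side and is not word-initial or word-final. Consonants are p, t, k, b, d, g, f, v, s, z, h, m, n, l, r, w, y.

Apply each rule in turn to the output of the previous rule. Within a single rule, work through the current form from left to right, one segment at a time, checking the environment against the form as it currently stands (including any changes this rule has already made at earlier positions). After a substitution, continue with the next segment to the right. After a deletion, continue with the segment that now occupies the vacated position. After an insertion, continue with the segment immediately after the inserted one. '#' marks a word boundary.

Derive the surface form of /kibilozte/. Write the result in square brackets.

[kvlozte]

(1) Degemination: no change — [kibilozte]
(2) Spirantization: [kibilozte] → [kivilozte]
(3) Medial Vowel Deletion: [kivilozte] → [kvlozte]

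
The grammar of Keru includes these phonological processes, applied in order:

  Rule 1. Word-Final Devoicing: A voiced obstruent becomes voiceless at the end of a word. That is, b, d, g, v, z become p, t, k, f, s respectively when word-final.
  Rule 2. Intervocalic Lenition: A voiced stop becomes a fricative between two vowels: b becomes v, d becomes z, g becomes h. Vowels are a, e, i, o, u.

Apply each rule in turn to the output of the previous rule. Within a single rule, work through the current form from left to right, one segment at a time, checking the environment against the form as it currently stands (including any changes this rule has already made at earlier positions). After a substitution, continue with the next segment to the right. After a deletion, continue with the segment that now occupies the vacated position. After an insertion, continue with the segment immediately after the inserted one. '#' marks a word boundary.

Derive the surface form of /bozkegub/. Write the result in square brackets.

[bozkehup]

Rule 1 Word-Final Devoicing: [bozkegub] → [bozkegup]
Rule 2 Intervocalic Lenition: [bozkegup] → [bozkehup]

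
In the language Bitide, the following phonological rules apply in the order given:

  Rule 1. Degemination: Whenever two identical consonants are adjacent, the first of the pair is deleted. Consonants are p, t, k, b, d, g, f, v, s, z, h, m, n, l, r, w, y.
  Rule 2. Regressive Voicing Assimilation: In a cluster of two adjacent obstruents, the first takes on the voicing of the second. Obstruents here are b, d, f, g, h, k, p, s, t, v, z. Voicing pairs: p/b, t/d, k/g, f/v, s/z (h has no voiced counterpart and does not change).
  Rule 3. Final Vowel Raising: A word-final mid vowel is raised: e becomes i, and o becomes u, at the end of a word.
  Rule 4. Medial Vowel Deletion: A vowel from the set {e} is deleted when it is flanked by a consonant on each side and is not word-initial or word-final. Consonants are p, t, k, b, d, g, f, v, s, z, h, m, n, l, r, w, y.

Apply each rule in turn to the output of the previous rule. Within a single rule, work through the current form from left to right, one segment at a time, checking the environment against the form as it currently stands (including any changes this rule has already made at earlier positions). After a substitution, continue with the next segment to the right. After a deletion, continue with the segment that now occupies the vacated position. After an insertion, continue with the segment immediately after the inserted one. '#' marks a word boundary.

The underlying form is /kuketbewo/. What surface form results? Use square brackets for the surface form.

Rule 1 Degemination: no change — [kuketbewo]
Rule 2 Regressive Voicing Assimilation: [kuketbewo] → [kukedbewo]
Rule 3 Final Vowel Raising: [kukedbewo] → [kukedbewu]
Rule 4 Medial Vowel Deletion: [kukedbewu] → [kukdbwu]

[kukdbwu]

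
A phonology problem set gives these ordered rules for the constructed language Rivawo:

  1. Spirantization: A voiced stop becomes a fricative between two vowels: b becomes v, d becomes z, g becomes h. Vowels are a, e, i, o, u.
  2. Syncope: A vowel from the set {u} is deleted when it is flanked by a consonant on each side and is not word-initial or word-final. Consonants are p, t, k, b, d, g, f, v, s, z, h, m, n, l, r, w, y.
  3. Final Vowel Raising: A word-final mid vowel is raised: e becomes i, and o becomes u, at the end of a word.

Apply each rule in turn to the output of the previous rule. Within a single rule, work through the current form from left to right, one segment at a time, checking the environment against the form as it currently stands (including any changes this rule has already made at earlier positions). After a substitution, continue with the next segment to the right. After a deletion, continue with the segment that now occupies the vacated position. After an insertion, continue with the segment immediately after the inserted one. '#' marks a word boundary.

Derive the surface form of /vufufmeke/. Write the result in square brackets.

[vffmeki]

1 Spirantization: no change — [vufufmeke]
2 Syncope: [vufufmeke] → [vffmeke]
3 Final Vowel Raising: [vffmeke] → [vffmeki]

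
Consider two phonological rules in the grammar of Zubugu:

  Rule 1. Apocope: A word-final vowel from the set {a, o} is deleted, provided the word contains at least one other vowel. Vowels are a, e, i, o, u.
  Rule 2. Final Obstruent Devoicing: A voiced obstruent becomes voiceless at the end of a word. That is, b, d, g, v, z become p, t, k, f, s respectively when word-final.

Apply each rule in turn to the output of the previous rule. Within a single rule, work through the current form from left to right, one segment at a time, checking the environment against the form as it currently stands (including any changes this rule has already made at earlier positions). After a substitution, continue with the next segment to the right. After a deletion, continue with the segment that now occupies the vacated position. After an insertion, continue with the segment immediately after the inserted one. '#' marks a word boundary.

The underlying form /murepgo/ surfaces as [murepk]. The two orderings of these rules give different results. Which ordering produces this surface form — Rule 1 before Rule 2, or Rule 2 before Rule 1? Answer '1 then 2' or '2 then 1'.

Order 1 then 2:
  1 Apocope: [murepgo] → [murepg]
  2 Final Obstruent Devoicing: [murepg] → [murepk]
  result: [murepk]
Order 2 then 1:
  2 Final Obstruent Devoicing: no change — [murepgo]
  1 Apocope: [murepgo] → [murepg]
  result: [murepg]

1 then 2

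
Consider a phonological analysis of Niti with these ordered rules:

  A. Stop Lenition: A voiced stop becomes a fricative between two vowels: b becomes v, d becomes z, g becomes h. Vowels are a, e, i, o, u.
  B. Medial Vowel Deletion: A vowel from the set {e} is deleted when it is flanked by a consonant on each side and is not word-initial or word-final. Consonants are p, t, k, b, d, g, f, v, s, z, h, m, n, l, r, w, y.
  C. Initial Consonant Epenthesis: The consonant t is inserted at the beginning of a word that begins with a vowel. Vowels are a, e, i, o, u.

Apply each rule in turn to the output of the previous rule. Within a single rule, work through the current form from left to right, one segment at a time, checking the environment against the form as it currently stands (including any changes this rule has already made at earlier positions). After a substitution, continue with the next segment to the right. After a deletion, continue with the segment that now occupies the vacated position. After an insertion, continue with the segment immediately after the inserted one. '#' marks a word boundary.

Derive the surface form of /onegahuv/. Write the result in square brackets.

[tonhahuv]

A Stop Lenition: [onegahuv] → [onehahuv]
B Medial Vowel Deletion: [onehahuv] → [onhahuv]
C Initial Consonant Epenthesis: [onhahuv] → [tonhahuv]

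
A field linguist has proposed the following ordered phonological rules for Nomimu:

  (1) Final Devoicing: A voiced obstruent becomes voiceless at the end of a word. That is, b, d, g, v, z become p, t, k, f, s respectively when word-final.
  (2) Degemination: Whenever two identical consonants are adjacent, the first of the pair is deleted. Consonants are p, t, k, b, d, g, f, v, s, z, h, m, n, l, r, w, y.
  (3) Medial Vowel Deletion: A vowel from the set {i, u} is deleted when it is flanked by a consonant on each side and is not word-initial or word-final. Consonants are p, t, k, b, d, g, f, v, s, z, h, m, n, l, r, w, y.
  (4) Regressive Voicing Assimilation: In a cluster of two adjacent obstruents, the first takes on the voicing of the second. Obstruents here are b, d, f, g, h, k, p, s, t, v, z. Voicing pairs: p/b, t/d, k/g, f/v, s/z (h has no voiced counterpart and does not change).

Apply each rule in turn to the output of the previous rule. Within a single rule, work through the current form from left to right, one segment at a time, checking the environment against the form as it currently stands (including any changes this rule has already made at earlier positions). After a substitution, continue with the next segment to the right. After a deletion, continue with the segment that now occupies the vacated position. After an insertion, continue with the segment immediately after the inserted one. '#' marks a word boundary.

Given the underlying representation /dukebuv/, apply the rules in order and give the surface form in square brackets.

(1) Final Devoicing: [dukebuv] → [dukebuf]
(2) Degemination: no change — [dukebuf]
(3) Medial Vowel Deletion: [dukebuf] → [dkebf]
(4) Regressive Voicing Assimilation: [dkebf] → [tkepf]

[tkepf]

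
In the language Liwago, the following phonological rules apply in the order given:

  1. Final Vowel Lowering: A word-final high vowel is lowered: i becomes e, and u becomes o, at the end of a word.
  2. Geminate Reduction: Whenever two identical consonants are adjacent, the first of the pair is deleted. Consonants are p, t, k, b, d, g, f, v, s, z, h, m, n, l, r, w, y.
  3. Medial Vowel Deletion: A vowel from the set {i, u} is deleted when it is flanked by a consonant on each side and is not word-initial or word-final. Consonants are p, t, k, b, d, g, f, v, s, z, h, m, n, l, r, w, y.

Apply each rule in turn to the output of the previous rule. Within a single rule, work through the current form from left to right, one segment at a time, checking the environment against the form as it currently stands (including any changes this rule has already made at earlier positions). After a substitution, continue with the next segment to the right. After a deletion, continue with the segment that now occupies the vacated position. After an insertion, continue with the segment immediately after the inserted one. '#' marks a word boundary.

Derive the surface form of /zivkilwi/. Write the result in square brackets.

[zvklwe]

1 Final Vowel Lowering: [zivkilwi] → [zivkilwe]
2 Geminate Reduction: no change — [zivkilwe]
3 Medial Vowel Deletion: [zivkilwe] → [zvklwe]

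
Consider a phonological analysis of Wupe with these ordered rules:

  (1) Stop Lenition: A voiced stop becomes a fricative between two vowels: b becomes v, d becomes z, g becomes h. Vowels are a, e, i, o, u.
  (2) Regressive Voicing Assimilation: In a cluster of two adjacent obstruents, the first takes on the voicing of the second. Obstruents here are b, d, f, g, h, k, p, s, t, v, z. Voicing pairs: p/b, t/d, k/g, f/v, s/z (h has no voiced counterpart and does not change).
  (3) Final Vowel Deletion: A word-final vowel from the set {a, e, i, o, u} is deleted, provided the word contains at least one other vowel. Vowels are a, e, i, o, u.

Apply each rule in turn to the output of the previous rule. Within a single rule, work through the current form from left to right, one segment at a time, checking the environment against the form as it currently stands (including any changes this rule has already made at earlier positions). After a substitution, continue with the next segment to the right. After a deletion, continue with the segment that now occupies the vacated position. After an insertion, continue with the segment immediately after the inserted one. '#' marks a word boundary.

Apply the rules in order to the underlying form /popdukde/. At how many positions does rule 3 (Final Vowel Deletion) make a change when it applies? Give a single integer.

1

(1) Stop Lenition: no change — [popdukde]
(2) Regressive Voicing Assimilation: [popdukde] → [pobdugde]
(3) Final Vowel Deletion: [pobdugde] → [pobdugd]
Rule 3 changed 1 position(s).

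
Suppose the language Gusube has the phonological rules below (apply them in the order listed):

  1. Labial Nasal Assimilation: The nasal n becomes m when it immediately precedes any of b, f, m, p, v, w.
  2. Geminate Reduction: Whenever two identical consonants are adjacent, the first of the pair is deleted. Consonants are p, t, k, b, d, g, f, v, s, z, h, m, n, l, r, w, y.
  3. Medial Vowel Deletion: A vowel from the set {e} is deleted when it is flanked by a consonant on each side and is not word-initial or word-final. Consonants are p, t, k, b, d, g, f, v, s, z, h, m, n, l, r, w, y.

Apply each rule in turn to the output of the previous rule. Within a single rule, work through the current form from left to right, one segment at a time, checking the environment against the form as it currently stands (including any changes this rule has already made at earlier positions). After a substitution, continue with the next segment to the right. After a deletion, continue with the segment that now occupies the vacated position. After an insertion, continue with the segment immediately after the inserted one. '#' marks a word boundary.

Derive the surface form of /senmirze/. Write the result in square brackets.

[smirze]

1 Labial Nasal Assimilation: [senmirze] → [semmirze]
2 Geminate Reduction: [semmirze] → [semirze]
3 Medial Vowel Deletion: [semirze] → [smirze]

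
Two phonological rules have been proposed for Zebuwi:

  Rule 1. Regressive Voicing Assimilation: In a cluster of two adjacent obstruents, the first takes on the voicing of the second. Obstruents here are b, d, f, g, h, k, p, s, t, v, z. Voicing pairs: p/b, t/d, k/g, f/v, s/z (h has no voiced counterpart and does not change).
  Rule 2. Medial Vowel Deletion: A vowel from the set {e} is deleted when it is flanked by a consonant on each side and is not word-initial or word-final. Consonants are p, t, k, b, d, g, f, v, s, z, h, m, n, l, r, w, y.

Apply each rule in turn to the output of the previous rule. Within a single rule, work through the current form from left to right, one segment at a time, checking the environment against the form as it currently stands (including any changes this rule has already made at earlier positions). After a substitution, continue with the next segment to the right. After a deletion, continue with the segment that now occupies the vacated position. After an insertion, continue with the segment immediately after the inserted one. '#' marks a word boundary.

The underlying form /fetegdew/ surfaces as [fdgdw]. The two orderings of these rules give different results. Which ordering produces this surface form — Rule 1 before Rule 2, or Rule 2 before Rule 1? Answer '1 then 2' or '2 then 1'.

2 then 1

Order 1 then 2:
  1 Regressive Voicing Assimilation: no change — [fetegdew]
  2 Medial Vowel Deletion: [fetegdew] → [ftgdw]
  result: [ftgdw]
Order 2 then 1:
  2 Medial Vowel Deletion: [fetegdew] → [ftgdw]
  1 Regressive Voicing Assimilation: [ftgdw] → [fdgdw]
  result: [fdgdw]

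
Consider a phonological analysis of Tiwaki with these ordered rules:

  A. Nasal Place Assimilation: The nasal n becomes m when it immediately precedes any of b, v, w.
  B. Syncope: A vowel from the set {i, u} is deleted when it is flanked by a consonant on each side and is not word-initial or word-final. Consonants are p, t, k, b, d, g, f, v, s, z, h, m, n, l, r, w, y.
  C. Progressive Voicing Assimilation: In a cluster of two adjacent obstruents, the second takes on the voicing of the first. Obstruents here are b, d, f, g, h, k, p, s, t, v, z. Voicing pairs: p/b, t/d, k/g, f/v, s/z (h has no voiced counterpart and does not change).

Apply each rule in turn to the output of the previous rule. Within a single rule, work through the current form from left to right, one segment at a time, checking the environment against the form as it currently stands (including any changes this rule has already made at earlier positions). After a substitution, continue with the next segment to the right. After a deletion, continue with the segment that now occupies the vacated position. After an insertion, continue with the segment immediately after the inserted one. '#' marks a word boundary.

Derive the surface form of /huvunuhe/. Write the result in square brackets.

A Nasal Place Assimilation: no change — [huvunuhe]
B Syncope: [huvunuhe] → [hvnhe]
C Progressive Voicing Assimilation: [hvnhe] → [hfnhe]

[hfnhe]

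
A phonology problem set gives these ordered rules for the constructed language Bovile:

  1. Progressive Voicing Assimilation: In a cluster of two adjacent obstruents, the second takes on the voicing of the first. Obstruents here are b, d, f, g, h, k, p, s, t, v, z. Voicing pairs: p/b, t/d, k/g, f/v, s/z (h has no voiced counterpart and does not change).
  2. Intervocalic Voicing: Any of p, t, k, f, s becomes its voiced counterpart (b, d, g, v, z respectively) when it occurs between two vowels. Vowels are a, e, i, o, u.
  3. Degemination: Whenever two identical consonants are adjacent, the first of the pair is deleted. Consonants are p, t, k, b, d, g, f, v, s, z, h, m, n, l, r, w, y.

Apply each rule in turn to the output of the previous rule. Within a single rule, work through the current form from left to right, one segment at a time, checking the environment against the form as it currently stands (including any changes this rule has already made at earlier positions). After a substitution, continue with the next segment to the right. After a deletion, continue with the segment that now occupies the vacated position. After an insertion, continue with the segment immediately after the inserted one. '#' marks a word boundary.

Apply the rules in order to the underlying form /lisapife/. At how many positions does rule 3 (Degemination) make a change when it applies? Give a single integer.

1 Progressive Voicing Assimilation: no change — [lisapife]
2 Intervocalic Voicing: [lisapife] → [lizabive]
3 Degemination: no change — [lizabive]
Rule 3 changed 0 position(s).

0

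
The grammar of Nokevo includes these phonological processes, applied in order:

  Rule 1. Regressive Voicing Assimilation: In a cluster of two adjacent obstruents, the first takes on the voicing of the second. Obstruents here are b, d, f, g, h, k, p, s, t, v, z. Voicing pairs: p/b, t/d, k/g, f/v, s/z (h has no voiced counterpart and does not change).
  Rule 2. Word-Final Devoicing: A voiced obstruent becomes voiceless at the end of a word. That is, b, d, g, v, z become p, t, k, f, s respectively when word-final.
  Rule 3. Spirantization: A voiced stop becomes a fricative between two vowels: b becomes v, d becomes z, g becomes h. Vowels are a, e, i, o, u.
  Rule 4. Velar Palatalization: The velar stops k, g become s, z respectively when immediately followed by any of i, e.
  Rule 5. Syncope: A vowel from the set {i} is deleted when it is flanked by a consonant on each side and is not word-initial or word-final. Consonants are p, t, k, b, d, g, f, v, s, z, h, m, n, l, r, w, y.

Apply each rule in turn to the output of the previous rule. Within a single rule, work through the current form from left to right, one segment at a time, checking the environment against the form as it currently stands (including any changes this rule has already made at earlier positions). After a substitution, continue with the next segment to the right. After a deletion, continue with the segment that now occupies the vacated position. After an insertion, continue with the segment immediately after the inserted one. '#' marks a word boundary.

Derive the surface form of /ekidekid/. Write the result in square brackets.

[eszest]

Rule 1 Regressive Voicing Assimilation: no change — [ekidekid]
Rule 2 Word-Final Devoicing: [ekidekid] → [ekidekit]
Rule 3 Spirantization: [ekidekit] → [ekizekit]
Rule 4 Velar Palatalization: [ekizekit] → [esizesit]
Rule 5 Syncope: [esizesit] → [eszest]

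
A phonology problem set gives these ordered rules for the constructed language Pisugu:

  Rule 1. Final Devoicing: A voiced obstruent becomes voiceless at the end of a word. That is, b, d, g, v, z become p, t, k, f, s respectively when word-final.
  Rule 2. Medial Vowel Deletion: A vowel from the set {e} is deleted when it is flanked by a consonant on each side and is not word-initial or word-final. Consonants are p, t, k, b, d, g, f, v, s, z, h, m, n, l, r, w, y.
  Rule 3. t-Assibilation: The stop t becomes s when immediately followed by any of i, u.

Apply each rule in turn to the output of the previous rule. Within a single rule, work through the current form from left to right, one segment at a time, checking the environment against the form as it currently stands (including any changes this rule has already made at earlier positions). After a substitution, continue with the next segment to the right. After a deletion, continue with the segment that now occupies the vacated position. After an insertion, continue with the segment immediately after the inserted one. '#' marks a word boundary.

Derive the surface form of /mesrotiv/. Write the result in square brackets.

[msrosif]

Rule 1 Final Devoicing: [mesrotiv] → [mesrotif]
Rule 2 Medial Vowel Deletion: [mesrotif] → [msrotif]
Rule 3 t-Assibilation: [msrotif] → [msrosif]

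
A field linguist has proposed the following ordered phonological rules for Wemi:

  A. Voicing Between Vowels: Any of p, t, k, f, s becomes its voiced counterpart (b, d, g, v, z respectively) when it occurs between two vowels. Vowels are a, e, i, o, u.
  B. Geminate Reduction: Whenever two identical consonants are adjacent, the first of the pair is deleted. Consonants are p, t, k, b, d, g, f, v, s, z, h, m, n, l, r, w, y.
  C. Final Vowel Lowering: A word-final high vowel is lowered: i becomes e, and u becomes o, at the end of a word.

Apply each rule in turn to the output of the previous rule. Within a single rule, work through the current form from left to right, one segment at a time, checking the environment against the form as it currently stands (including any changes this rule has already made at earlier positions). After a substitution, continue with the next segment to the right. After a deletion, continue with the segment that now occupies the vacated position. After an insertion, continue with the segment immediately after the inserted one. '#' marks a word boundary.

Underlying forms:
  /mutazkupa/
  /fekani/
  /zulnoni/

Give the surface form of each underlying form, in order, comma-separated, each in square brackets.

[mudazkuba], [fegane], [zulnone]

/mutazkupa/:
  A Voicing Between Vowels: [mutazkupa] → [mudazkuba]
  B Geminate Reduction: no change — [mudazkuba]
  C Final Vowel Lowering: no change — [mudazkuba]
/fekani/:
  A Voicing Between Vowels: [fekani] → [fegani]
  B Geminate Reduction: no change — [fegani]
  C Final Vowel Lowering: [fegani] → [fegane]
/zulnoni/:
  A Voicing Between Vowels: no change — [zulnoni]
  B Geminate Reduction: no change — [zulnoni]
  C Final Vowel Lowering: [zulnoni] → [zulnone]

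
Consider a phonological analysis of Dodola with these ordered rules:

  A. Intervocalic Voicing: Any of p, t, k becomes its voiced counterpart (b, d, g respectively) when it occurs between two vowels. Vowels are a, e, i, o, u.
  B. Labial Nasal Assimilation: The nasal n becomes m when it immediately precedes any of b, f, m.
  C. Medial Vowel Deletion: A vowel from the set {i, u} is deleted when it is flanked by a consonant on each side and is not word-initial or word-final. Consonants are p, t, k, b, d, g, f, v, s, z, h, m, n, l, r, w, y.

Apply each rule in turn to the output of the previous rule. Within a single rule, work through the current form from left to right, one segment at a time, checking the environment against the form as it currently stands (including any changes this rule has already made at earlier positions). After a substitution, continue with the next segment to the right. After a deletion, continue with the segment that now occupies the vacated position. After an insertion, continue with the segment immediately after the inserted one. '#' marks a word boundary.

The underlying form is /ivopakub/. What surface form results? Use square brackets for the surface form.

[ivobagb]

A Intervocalic Voicing: [ivopakub] → [ivobagub]
B Labial Nasal Assimilation: no change — [ivobagub]
C Medial Vowel Deletion: [ivobagub] → [ivobagb]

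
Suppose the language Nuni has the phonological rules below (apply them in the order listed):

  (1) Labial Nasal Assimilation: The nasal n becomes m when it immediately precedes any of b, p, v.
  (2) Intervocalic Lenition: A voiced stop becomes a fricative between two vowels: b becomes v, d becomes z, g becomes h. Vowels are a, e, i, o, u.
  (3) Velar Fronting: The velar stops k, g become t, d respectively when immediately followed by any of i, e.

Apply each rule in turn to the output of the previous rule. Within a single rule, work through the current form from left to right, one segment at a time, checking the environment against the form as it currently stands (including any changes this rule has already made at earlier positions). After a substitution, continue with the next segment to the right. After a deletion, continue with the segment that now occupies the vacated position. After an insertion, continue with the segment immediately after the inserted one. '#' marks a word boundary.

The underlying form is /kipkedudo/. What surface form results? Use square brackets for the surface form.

(1) Labial Nasal Assimilation: no change — [kipkedudo]
(2) Intervocalic Lenition: [kipkedudo] → [kipkezuzo]
(3) Velar Fronting: [kipkezuzo] → [tiptezuzo]

[tiptezuzo]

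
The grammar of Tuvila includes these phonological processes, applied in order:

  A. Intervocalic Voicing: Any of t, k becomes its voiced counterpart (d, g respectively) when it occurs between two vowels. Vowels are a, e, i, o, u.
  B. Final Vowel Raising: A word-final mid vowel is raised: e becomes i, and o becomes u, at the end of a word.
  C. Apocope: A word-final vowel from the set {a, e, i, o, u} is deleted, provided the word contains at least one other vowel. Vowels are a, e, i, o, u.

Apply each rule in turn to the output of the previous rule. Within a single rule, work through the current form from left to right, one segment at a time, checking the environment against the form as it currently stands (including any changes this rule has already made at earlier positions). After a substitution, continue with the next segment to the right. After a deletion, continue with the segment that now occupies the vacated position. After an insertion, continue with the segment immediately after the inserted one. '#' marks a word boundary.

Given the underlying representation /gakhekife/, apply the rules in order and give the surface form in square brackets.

[gakhegif]

A Intervocalic Voicing: [gakhekife] → [gakhegife]
B Final Vowel Raising: [gakhegife] → [gakhegifi]
C Apocope: [gakhegifi] → [gakhegif]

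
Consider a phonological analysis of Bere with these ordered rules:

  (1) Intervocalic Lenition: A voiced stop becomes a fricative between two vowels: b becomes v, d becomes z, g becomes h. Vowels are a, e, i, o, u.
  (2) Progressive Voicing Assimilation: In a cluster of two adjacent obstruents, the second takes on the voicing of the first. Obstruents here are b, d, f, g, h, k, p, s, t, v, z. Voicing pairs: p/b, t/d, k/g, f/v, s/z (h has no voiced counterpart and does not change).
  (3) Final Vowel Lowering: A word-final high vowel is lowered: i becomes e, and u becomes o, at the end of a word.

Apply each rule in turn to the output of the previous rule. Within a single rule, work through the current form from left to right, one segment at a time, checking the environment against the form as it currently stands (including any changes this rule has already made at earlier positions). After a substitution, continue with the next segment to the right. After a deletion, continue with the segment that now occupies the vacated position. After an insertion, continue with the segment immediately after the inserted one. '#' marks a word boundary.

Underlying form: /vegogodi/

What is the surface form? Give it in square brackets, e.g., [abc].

(1) Intervocalic Lenition: [vegogodi] → [vehohozi]
(2) Progressive Voicing Assimilation: no change — [vehohozi]
(3) Final Vowel Lowering: [vehohozi] → [vehohoze]

[vehohoze]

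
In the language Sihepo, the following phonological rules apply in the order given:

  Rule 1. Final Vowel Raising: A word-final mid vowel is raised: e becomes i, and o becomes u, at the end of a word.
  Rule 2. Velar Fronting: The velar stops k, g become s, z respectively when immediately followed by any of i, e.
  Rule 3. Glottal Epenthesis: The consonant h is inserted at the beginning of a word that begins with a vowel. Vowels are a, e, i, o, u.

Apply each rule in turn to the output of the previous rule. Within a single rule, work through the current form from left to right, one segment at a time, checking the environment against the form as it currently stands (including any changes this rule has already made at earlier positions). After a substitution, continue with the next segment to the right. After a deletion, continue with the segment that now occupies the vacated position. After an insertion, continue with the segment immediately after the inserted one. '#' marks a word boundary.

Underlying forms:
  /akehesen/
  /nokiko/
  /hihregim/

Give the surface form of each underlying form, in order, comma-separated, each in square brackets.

/akehesen/:
  Rule 1 Final Vowel Raising: no change — [akehesen]
  Rule 2 Velar Fronting: [akehesen] → [asehesen]
  Rule 3 Glottal Epenthesis: [asehesen] → [hasehesen]
/nokiko/:
  Rule 1 Final Vowel Raising: [nokiko] → [nokiku]
  Rule 2 Velar Fronting: [nokiku] → [nosiku]
  Rule 3 Glottal Epenthesis: no change — [nosiku]
/hihregim/:
  Rule 1 Final Vowel Raising: no change — [hihregim]
  Rule 2 Velar Fronting: [hihregim] → [hihrezim]
  Rule 3 Glottal Epenthesis: no change — [hihrezim]

[hasehesen], [nosiku], [hihrezim]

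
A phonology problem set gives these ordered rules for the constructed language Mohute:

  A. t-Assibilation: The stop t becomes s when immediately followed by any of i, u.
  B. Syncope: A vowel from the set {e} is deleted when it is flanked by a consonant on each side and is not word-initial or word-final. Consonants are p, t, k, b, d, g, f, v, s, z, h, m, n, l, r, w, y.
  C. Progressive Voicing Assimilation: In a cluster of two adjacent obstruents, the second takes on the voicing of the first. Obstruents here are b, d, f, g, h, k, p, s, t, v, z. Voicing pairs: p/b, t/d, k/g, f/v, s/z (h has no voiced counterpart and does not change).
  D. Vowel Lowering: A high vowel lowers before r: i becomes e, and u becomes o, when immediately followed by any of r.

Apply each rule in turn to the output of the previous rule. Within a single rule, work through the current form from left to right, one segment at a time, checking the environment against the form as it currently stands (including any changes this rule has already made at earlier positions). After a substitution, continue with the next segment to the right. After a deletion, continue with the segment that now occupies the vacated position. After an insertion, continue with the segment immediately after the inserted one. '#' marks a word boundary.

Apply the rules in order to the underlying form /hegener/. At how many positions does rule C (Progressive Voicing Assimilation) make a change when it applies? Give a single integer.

1

A t-Assibilation: no change — [hegener]
B Syncope: [hegener] → [hgnr]
C Progressive Voicing Assimilation: [hgnr] → [hknr]
D Vowel Lowering: no change — [hknr]
Rule C changed 1 position(s).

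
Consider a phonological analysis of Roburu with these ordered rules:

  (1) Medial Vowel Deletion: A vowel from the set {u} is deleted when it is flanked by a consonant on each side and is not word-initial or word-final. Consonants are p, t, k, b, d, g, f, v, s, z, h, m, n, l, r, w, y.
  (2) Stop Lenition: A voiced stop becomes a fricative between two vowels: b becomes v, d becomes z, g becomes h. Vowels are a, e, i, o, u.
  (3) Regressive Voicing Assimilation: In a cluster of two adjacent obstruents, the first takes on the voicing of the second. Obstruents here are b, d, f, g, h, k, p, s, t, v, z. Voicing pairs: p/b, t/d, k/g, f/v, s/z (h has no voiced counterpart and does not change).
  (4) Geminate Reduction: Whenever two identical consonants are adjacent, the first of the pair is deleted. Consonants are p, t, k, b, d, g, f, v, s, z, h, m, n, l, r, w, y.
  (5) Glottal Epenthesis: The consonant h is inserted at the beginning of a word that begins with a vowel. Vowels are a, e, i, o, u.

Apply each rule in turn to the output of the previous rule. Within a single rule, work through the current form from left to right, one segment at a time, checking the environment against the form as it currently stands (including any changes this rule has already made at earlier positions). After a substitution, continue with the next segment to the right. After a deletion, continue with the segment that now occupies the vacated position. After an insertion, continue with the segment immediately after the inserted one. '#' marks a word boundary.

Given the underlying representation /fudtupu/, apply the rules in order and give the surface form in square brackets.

(1) Medial Vowel Deletion: [fudtupu] → [fdtpu]
(2) Stop Lenition: no change — [fdtpu]
(3) Regressive Voicing Assimilation: [fdtpu] → [vttpu]
(4) Geminate Reduction: [vttpu] → [vtpu]
(5) Glottal Epenthesis: no change — [vtpu]

[vtpu]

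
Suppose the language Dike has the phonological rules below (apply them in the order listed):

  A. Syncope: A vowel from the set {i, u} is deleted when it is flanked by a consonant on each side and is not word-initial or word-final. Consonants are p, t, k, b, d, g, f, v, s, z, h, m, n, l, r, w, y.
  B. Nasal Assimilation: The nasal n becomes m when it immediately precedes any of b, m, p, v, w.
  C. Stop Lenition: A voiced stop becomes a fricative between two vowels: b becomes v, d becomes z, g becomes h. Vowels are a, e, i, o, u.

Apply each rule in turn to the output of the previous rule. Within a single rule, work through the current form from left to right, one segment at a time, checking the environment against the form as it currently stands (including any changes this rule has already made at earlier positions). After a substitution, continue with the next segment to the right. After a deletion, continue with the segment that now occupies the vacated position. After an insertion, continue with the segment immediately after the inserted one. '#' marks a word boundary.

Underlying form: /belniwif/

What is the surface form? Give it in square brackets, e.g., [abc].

A Syncope: [belniwif] → [belnwf]
B Nasal Assimilation: [belnwf] → [belmwf]
C Stop Lenition: no change — [belmwf]

[belmwf]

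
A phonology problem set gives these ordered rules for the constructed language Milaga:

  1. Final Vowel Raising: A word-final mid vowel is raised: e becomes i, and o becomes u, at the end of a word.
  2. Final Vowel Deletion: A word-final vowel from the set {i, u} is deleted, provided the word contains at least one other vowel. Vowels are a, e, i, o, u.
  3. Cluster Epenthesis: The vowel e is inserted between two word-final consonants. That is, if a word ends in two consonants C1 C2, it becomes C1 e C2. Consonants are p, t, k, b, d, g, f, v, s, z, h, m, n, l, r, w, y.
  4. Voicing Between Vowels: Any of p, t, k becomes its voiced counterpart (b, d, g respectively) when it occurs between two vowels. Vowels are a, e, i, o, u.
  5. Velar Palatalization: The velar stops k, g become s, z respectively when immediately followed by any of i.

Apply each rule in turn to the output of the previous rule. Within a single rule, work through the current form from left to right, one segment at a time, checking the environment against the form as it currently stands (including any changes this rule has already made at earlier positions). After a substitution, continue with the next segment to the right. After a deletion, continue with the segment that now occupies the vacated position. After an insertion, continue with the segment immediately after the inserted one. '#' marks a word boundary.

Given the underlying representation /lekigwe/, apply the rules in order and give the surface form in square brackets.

[lezigew]

1 Final Vowel Raising: [lekigwe] → [lekigwi]
2 Final Vowel Deletion: [lekigwi] → [lekigw]
3 Cluster Epenthesis: [lekigw] → [lekigew]
4 Voicing Between Vowels: [lekigew] → [legigew]
5 Velar Palatalization: [legigew] → [lezigew]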